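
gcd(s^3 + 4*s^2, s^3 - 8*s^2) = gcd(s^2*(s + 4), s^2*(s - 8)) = s^2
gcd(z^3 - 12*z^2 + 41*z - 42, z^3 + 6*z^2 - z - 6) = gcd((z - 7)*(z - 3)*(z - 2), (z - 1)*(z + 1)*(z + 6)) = 1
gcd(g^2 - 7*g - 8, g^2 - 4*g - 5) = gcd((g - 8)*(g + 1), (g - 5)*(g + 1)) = g + 1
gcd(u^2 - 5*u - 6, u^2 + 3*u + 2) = u + 1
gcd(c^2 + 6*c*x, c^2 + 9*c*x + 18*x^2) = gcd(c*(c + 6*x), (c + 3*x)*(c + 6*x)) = c + 6*x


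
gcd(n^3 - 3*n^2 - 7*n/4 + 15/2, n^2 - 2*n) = n - 2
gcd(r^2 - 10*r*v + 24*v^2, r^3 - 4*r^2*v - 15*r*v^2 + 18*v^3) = r - 6*v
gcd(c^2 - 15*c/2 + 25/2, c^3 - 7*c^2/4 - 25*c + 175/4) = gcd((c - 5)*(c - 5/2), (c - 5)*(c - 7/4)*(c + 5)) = c - 5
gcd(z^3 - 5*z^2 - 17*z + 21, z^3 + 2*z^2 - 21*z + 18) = z - 1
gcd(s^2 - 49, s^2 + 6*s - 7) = s + 7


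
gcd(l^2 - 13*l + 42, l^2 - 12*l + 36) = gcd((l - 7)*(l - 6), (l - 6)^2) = l - 6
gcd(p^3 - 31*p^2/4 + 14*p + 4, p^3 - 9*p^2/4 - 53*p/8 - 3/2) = p^2 - 15*p/4 - 1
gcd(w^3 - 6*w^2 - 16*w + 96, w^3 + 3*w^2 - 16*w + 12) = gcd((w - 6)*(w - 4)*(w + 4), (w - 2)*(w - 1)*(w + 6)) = 1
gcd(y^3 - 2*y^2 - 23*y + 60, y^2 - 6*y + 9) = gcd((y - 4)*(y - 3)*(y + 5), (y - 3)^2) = y - 3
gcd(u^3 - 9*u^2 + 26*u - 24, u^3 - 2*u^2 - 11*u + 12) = u - 4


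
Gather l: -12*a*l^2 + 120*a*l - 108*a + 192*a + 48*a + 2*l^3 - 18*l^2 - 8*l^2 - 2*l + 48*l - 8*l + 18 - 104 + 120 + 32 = 132*a + 2*l^3 + l^2*(-12*a - 26) + l*(120*a + 38) + 66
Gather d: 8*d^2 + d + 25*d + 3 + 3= 8*d^2 + 26*d + 6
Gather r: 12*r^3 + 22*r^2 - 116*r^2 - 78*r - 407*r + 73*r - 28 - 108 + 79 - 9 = 12*r^3 - 94*r^2 - 412*r - 66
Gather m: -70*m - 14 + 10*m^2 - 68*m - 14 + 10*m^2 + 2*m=20*m^2 - 136*m - 28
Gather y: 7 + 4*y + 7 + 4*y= 8*y + 14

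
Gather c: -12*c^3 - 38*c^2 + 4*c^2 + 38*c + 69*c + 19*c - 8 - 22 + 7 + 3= -12*c^3 - 34*c^2 + 126*c - 20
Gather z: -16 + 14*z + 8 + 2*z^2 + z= 2*z^2 + 15*z - 8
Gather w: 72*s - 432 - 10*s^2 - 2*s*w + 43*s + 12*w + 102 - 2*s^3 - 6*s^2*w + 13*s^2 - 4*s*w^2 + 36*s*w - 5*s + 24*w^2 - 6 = -2*s^3 + 3*s^2 + 110*s + w^2*(24 - 4*s) + w*(-6*s^2 + 34*s + 12) - 336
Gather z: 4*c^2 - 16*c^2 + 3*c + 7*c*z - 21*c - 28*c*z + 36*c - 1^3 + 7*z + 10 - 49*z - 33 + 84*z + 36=-12*c^2 + 18*c + z*(42 - 21*c) + 12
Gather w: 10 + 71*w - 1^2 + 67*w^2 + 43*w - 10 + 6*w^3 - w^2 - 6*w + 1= 6*w^3 + 66*w^2 + 108*w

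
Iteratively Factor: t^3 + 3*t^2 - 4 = (t - 1)*(t^2 + 4*t + 4) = (t - 1)*(t + 2)*(t + 2)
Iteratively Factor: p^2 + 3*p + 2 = (p + 1)*(p + 2)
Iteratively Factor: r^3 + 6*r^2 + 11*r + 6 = (r + 3)*(r^2 + 3*r + 2) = (r + 1)*(r + 3)*(r + 2)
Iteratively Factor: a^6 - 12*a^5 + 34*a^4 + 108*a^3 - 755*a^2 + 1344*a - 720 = (a - 3)*(a^5 - 9*a^4 + 7*a^3 + 129*a^2 - 368*a + 240) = (a - 5)*(a - 3)*(a^4 - 4*a^3 - 13*a^2 + 64*a - 48) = (a - 5)*(a - 3)^2*(a^3 - a^2 - 16*a + 16) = (a - 5)*(a - 4)*(a - 3)^2*(a^2 + 3*a - 4) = (a - 5)*(a - 4)*(a - 3)^2*(a - 1)*(a + 4)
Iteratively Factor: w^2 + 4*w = (w)*(w + 4)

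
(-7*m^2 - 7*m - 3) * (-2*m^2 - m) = 14*m^4 + 21*m^3 + 13*m^2 + 3*m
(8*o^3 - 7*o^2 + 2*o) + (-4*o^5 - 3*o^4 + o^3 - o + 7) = -4*o^5 - 3*o^4 + 9*o^3 - 7*o^2 + o + 7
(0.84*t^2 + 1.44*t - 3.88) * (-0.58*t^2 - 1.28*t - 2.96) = -0.4872*t^4 - 1.9104*t^3 - 2.0792*t^2 + 0.704000000000001*t + 11.4848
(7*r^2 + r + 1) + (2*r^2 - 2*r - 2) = 9*r^2 - r - 1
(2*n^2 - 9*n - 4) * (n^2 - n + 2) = 2*n^4 - 11*n^3 + 9*n^2 - 14*n - 8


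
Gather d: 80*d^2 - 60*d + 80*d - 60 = 80*d^2 + 20*d - 60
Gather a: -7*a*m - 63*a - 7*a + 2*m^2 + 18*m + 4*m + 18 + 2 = a*(-7*m - 70) + 2*m^2 + 22*m + 20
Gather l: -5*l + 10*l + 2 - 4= 5*l - 2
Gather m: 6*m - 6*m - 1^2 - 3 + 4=0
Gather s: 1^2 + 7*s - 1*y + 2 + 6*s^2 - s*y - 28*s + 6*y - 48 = 6*s^2 + s*(-y - 21) + 5*y - 45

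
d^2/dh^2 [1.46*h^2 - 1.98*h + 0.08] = 2.92000000000000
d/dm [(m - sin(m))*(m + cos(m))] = -sqrt(2)*m*sin(m + pi/4) + 2*m - cos(2*m) + sqrt(2)*cos(m + pi/4)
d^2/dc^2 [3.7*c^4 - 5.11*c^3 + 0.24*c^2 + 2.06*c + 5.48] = 44.4*c^2 - 30.66*c + 0.48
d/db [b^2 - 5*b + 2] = 2*b - 5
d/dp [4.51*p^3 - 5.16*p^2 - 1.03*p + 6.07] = 13.53*p^2 - 10.32*p - 1.03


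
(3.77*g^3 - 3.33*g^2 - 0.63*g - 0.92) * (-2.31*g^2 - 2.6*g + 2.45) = -8.7087*g^5 - 2.1097*g^4 + 19.3498*g^3 - 4.3953*g^2 + 0.8485*g - 2.254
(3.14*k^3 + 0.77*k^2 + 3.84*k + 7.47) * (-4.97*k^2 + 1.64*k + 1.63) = -15.6058*k^5 + 1.3227*k^4 - 12.7038*k^3 - 29.5732*k^2 + 18.51*k + 12.1761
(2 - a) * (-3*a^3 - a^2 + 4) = 3*a^4 - 5*a^3 - 2*a^2 - 4*a + 8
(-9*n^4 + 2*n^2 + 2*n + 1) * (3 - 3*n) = 27*n^5 - 27*n^4 - 6*n^3 + 3*n + 3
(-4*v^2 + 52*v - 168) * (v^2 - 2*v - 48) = -4*v^4 + 60*v^3 - 80*v^2 - 2160*v + 8064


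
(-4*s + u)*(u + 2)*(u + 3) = -4*s*u^2 - 20*s*u - 24*s + u^3 + 5*u^2 + 6*u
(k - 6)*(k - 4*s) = k^2 - 4*k*s - 6*k + 24*s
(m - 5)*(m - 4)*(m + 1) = m^3 - 8*m^2 + 11*m + 20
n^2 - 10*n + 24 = (n - 6)*(n - 4)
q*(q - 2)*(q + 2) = q^3 - 4*q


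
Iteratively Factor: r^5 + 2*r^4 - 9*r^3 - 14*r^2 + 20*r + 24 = (r - 2)*(r^4 + 4*r^3 - r^2 - 16*r - 12) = (r - 2)*(r + 1)*(r^3 + 3*r^2 - 4*r - 12) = (r - 2)*(r + 1)*(r + 3)*(r^2 - 4) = (r - 2)*(r + 1)*(r + 2)*(r + 3)*(r - 2)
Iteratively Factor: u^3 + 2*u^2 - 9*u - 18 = (u + 2)*(u^2 - 9) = (u + 2)*(u + 3)*(u - 3)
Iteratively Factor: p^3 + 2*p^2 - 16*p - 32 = (p - 4)*(p^2 + 6*p + 8) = (p - 4)*(p + 2)*(p + 4)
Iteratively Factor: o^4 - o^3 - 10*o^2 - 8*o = (o - 4)*(o^3 + 3*o^2 + 2*o) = (o - 4)*(o + 2)*(o^2 + o) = (o - 4)*(o + 1)*(o + 2)*(o)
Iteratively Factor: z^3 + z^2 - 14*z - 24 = (z - 4)*(z^2 + 5*z + 6) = (z - 4)*(z + 3)*(z + 2)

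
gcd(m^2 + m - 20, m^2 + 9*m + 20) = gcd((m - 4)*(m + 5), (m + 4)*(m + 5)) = m + 5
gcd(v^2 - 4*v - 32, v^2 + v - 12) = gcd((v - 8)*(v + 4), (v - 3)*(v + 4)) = v + 4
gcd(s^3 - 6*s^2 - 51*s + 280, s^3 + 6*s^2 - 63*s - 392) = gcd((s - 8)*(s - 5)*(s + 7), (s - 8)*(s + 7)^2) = s^2 - s - 56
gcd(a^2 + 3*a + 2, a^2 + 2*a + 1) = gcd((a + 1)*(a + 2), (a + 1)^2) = a + 1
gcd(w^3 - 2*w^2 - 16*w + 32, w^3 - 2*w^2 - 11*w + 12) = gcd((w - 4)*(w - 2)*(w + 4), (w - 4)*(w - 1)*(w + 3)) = w - 4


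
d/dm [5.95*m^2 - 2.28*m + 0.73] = 11.9*m - 2.28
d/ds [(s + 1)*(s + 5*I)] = 2*s + 1 + 5*I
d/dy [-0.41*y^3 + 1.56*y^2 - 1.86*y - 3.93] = -1.23*y^2 + 3.12*y - 1.86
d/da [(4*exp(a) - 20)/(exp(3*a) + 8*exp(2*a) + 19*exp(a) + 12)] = 4*(-(exp(a) - 5)*(3*exp(2*a) + 16*exp(a) + 19) + exp(3*a) + 8*exp(2*a) + 19*exp(a) + 12)*exp(a)/(exp(3*a) + 8*exp(2*a) + 19*exp(a) + 12)^2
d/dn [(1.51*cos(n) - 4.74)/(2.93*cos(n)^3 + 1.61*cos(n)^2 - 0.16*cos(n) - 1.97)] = (8.8486*cos(n)^3 - 39.2335*cos(n)^2 - 15.2628*cos(n) + 3.7331)*sin(n)/(8.5849*cos(n)^6 + 9.4346*cos(n)^5 + 1.6545*cos(n)^4 - 12.0594*cos(n)^3 - 6.3178*cos(n)^2 + 0.6304*cos(n) + 3.8809)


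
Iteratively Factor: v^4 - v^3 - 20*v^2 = (v - 5)*(v^3 + 4*v^2) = v*(v - 5)*(v^2 + 4*v) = v*(v - 5)*(v + 4)*(v)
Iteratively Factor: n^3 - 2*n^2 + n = (n)*(n^2 - 2*n + 1) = n*(n - 1)*(n - 1)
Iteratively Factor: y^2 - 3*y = (y)*(y - 3)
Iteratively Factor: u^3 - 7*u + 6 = (u - 2)*(u^2 + 2*u - 3) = (u - 2)*(u + 3)*(u - 1)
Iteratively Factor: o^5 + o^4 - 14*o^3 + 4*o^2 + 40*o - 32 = (o - 1)*(o^4 + 2*o^3 - 12*o^2 - 8*o + 32) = (o - 2)*(o - 1)*(o^3 + 4*o^2 - 4*o - 16) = (o - 2)*(o - 1)*(o + 4)*(o^2 - 4) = (o - 2)^2*(o - 1)*(o + 4)*(o + 2)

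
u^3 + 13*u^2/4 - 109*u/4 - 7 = (u - 4)*(u + 1/4)*(u + 7)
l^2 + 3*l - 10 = (l - 2)*(l + 5)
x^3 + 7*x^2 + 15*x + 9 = (x + 1)*(x + 3)^2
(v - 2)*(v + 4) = v^2 + 2*v - 8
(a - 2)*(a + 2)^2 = a^3 + 2*a^2 - 4*a - 8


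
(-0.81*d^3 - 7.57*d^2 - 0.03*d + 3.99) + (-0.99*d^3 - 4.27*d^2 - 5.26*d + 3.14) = -1.8*d^3 - 11.84*d^2 - 5.29*d + 7.13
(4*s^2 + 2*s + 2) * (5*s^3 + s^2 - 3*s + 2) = 20*s^5 + 14*s^4 + 4*s^2 - 2*s + 4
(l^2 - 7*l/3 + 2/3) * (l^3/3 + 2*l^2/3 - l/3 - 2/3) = l^5/3 - l^4/9 - 5*l^3/3 + 5*l^2/9 + 4*l/3 - 4/9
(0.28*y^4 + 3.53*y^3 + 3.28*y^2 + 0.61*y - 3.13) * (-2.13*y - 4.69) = -0.5964*y^5 - 8.8321*y^4 - 23.5421*y^3 - 16.6825*y^2 + 3.806*y + 14.6797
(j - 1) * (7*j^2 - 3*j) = 7*j^3 - 10*j^2 + 3*j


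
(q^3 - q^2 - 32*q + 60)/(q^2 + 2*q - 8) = (q^2 + q - 30)/(q + 4)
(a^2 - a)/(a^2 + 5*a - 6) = a/(a + 6)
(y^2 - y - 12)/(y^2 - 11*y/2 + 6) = 2*(y + 3)/(2*y - 3)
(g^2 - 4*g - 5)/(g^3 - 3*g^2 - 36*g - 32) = (g - 5)/(g^2 - 4*g - 32)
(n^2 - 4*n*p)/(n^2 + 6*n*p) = (n - 4*p)/(n + 6*p)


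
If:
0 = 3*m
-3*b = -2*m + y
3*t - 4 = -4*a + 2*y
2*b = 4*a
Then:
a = -y/6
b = -y/3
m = 0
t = 8*y/9 + 4/3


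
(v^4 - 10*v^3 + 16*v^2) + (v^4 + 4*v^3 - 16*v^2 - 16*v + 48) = 2*v^4 - 6*v^3 - 16*v + 48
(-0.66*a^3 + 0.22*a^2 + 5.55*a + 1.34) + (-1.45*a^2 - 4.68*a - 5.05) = -0.66*a^3 - 1.23*a^2 + 0.87*a - 3.71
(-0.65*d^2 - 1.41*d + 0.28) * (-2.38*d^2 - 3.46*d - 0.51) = 1.547*d^4 + 5.6048*d^3 + 4.5437*d^2 - 0.2497*d - 0.1428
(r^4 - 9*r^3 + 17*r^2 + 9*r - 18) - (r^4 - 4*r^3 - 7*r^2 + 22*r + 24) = -5*r^3 + 24*r^2 - 13*r - 42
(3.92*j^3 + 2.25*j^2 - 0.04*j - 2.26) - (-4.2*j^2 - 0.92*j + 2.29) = 3.92*j^3 + 6.45*j^2 + 0.88*j - 4.55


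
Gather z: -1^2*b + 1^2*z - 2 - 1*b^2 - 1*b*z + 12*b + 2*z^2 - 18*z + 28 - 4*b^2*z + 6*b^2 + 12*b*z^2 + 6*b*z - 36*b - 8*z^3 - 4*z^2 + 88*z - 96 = 5*b^2 - 25*b - 8*z^3 + z^2*(12*b - 2) + z*(-4*b^2 + 5*b + 71) - 70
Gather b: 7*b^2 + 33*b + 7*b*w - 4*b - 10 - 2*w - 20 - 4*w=7*b^2 + b*(7*w + 29) - 6*w - 30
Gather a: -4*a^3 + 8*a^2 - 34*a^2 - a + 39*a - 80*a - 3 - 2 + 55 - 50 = -4*a^3 - 26*a^2 - 42*a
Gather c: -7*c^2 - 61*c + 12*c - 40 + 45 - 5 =-7*c^2 - 49*c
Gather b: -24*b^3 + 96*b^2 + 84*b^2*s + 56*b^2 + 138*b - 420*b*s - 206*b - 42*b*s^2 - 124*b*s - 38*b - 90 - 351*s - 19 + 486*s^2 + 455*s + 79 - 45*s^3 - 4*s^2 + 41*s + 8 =-24*b^3 + b^2*(84*s + 152) + b*(-42*s^2 - 544*s - 106) - 45*s^3 + 482*s^2 + 145*s - 22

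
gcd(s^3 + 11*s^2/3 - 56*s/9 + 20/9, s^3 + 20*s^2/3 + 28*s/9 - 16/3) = s - 2/3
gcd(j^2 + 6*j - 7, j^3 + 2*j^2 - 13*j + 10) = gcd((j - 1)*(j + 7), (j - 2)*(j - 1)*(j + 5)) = j - 1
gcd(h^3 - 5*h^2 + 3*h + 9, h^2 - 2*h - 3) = h^2 - 2*h - 3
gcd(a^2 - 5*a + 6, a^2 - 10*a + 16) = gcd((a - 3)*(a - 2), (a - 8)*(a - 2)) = a - 2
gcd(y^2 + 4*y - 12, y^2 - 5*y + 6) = y - 2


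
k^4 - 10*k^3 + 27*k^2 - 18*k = k*(k - 6)*(k - 3)*(k - 1)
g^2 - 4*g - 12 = (g - 6)*(g + 2)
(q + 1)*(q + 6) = q^2 + 7*q + 6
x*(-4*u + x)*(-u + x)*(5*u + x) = 20*u^3*x - 21*u^2*x^2 + x^4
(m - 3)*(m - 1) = m^2 - 4*m + 3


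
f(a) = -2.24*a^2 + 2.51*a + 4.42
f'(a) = 2.51 - 4.48*a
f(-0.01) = 4.39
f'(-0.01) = 2.55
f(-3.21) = -26.72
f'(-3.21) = 16.89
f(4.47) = -29.12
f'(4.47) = -17.52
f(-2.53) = -16.27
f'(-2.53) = 13.84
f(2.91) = -7.24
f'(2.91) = -10.53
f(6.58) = -76.05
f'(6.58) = -26.97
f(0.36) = 5.03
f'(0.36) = 0.90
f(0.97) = 4.75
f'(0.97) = -1.84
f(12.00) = -288.02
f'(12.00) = -51.25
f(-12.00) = -348.26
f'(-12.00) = 56.27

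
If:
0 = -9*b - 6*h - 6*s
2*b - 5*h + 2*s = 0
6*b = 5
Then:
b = 5/6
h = -5/42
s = -95/84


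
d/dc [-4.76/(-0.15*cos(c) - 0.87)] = 0.714*sin(c)/(0.15*cos(c) + 0.87)^2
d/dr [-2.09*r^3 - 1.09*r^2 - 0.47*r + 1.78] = -6.27*r^2 - 2.18*r - 0.47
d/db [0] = 0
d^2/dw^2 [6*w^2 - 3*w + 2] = 12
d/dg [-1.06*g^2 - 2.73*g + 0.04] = -2.12*g - 2.73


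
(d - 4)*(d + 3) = d^2 - d - 12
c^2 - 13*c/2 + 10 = (c - 4)*(c - 5/2)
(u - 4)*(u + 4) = u^2 - 16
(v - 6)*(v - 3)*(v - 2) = v^3 - 11*v^2 + 36*v - 36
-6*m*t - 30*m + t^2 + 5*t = (-6*m + t)*(t + 5)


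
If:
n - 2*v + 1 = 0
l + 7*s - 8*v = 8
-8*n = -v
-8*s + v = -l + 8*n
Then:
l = 1472/225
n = 1/15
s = 184/225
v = 8/15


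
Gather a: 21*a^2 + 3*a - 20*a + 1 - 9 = 21*a^2 - 17*a - 8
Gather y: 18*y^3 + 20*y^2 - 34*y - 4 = 18*y^3 + 20*y^2 - 34*y - 4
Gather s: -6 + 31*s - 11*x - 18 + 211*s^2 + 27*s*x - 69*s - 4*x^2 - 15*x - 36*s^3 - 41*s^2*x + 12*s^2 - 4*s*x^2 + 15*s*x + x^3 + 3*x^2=-36*s^3 + s^2*(223 - 41*x) + s*(-4*x^2 + 42*x - 38) + x^3 - x^2 - 26*x - 24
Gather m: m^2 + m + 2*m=m^2 + 3*m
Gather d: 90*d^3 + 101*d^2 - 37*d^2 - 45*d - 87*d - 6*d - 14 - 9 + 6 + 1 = 90*d^3 + 64*d^2 - 138*d - 16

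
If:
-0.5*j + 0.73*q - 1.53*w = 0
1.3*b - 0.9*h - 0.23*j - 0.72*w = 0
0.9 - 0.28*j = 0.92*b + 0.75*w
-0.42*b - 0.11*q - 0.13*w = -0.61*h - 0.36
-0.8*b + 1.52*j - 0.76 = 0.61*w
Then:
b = 0.39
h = 0.02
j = 0.87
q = 1.43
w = 0.40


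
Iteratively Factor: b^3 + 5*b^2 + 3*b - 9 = (b + 3)*(b^2 + 2*b - 3) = (b + 3)^2*(b - 1)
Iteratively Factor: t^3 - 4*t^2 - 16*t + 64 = (t + 4)*(t^2 - 8*t + 16) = (t - 4)*(t + 4)*(t - 4)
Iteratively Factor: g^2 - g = (g - 1)*(g)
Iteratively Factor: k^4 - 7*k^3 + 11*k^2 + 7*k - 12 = (k - 3)*(k^3 - 4*k^2 - k + 4) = (k - 4)*(k - 3)*(k^2 - 1) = (k - 4)*(k - 3)*(k - 1)*(k + 1)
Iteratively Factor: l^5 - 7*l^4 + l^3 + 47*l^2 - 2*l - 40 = (l - 1)*(l^4 - 6*l^3 - 5*l^2 + 42*l + 40) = (l - 1)*(l + 1)*(l^3 - 7*l^2 + 2*l + 40) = (l - 1)*(l + 1)*(l + 2)*(l^2 - 9*l + 20) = (l - 4)*(l - 1)*(l + 1)*(l + 2)*(l - 5)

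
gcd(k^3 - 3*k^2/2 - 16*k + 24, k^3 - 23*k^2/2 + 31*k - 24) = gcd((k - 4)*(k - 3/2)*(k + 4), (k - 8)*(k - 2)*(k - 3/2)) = k - 3/2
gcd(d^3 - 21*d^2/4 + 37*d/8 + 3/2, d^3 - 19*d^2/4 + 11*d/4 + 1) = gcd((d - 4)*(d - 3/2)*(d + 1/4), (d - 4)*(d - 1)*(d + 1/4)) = d^2 - 15*d/4 - 1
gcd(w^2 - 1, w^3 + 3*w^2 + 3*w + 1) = w + 1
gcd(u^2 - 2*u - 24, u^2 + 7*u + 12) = u + 4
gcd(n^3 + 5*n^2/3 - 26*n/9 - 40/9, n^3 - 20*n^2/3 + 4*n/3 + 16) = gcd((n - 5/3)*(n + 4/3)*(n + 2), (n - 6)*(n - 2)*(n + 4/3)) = n + 4/3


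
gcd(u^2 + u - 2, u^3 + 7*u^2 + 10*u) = u + 2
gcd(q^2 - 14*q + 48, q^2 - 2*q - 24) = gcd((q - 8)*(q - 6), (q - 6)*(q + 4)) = q - 6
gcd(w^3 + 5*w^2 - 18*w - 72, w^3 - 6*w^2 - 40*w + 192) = w^2 + 2*w - 24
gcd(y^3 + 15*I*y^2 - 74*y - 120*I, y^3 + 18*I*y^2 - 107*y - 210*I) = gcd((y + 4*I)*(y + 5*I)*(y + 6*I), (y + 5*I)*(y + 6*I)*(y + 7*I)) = y^2 + 11*I*y - 30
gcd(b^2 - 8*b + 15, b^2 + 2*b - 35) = b - 5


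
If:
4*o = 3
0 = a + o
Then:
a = -3/4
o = 3/4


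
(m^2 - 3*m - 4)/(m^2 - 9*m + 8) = (m^2 - 3*m - 4)/(m^2 - 9*m + 8)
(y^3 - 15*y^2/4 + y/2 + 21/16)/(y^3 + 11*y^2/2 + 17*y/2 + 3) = (8*y^2 - 34*y + 21)/(8*(y^2 + 5*y + 6))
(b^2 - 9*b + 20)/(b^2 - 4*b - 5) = (b - 4)/(b + 1)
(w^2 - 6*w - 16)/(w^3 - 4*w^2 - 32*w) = (w + 2)/(w*(w + 4))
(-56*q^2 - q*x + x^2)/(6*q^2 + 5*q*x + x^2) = (-56*q^2 - q*x + x^2)/(6*q^2 + 5*q*x + x^2)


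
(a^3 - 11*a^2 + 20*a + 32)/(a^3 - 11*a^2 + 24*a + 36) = (a^2 - 12*a + 32)/(a^2 - 12*a + 36)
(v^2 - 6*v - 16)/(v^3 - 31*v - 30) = (-v^2 + 6*v + 16)/(-v^3 + 31*v + 30)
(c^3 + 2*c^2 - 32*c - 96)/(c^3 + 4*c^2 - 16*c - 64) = (c - 6)/(c - 4)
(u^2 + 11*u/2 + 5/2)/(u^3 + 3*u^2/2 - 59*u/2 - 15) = (u + 5)/(u^2 + u - 30)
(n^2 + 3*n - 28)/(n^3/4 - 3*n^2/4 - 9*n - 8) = 4*(-n^2 - 3*n + 28)/(-n^3 + 3*n^2 + 36*n + 32)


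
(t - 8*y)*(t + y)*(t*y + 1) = t^3*y - 7*t^2*y^2 + t^2 - 8*t*y^3 - 7*t*y - 8*y^2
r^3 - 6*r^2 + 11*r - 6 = (r - 3)*(r - 2)*(r - 1)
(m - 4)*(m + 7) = m^2 + 3*m - 28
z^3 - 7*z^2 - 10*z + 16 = (z - 8)*(z - 1)*(z + 2)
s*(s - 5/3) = s^2 - 5*s/3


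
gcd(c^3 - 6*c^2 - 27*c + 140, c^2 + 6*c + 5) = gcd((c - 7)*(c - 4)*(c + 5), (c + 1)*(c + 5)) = c + 5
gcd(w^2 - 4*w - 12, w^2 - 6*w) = w - 6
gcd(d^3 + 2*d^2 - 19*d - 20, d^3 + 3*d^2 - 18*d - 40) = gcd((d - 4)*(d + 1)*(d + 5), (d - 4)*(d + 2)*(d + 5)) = d^2 + d - 20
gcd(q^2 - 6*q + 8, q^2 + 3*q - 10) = q - 2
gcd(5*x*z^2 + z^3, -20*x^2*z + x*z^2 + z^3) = 5*x*z + z^2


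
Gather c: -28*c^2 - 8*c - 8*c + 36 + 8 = -28*c^2 - 16*c + 44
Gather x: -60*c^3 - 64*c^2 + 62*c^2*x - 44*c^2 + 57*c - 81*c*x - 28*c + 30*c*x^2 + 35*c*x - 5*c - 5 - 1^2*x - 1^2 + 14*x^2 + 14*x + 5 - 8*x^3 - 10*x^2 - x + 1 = -60*c^3 - 108*c^2 + 24*c - 8*x^3 + x^2*(30*c + 4) + x*(62*c^2 - 46*c + 12)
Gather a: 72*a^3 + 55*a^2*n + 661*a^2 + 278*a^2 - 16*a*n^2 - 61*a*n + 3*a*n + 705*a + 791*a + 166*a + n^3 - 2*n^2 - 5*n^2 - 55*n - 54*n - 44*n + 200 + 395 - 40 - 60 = 72*a^3 + a^2*(55*n + 939) + a*(-16*n^2 - 58*n + 1662) + n^3 - 7*n^2 - 153*n + 495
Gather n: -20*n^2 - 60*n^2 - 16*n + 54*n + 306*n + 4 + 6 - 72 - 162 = -80*n^2 + 344*n - 224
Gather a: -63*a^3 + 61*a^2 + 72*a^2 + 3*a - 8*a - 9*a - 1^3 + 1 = -63*a^3 + 133*a^2 - 14*a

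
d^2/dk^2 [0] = 0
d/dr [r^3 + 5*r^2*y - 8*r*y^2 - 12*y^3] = 3*r^2 + 10*r*y - 8*y^2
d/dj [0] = 0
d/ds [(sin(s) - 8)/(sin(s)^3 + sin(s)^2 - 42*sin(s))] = (-2*sin(s)^3 + 23*sin(s)^2 + 16*sin(s) - 336)*cos(s)/((sin(s)^2 + sin(s) - 42)^2*sin(s)^2)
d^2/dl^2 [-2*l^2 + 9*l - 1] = -4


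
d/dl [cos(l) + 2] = -sin(l)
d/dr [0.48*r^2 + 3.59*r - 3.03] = 0.96*r + 3.59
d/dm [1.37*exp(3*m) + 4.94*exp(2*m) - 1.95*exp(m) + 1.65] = (4.11*exp(2*m) + 9.88*exp(m) - 1.95)*exp(m)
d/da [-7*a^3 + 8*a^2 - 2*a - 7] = -21*a^2 + 16*a - 2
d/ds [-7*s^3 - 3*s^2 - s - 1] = -21*s^2 - 6*s - 1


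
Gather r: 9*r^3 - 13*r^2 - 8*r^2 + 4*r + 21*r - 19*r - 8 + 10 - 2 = 9*r^3 - 21*r^2 + 6*r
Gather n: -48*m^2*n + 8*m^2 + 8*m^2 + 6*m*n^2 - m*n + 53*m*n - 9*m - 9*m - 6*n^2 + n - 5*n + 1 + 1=16*m^2 - 18*m + n^2*(6*m - 6) + n*(-48*m^2 + 52*m - 4) + 2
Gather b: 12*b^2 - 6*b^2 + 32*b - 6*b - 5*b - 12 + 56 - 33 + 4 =6*b^2 + 21*b + 15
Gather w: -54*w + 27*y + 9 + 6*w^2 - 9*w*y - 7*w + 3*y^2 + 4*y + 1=6*w^2 + w*(-9*y - 61) + 3*y^2 + 31*y + 10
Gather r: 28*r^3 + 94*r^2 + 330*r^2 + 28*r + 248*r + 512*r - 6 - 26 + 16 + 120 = 28*r^3 + 424*r^2 + 788*r + 104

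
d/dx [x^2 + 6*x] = 2*x + 6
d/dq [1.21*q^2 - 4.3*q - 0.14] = 2.42*q - 4.3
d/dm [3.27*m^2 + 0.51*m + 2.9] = 6.54*m + 0.51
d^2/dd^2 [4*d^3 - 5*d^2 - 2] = 24*d - 10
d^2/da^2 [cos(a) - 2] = -cos(a)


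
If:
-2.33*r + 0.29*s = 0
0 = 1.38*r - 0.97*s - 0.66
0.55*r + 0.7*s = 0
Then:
No Solution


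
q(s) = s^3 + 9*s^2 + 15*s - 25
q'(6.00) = 231.00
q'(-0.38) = 8.59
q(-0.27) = -28.41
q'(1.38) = 45.55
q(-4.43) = -1.76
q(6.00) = 605.00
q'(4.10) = 139.23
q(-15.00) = -1600.00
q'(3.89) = 130.42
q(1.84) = 39.30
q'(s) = 3*s^2 + 18*s + 15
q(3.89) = 228.40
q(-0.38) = -29.46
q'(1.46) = 47.67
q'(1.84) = 58.28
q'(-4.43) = -5.87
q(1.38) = 15.47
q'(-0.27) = 10.36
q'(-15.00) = 420.00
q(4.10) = 256.71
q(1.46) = 19.20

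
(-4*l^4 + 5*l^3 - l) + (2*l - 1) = -4*l^4 + 5*l^3 + l - 1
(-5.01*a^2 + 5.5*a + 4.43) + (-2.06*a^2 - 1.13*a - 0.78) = -7.07*a^2 + 4.37*a + 3.65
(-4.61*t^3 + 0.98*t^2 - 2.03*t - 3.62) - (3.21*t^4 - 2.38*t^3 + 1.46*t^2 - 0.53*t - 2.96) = -3.21*t^4 - 2.23*t^3 - 0.48*t^2 - 1.5*t - 0.66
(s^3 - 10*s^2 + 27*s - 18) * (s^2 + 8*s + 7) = s^5 - 2*s^4 - 46*s^3 + 128*s^2 + 45*s - 126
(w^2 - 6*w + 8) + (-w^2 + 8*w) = 2*w + 8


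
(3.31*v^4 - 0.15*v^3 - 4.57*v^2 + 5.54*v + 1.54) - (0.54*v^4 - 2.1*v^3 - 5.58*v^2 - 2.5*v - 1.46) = 2.77*v^4 + 1.95*v^3 + 1.01*v^2 + 8.04*v + 3.0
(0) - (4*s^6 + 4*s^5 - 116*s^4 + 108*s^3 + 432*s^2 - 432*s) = -4*s^6 - 4*s^5 + 116*s^4 - 108*s^3 - 432*s^2 + 432*s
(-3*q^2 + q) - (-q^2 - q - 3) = -2*q^2 + 2*q + 3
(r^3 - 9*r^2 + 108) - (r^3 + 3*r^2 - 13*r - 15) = -12*r^2 + 13*r + 123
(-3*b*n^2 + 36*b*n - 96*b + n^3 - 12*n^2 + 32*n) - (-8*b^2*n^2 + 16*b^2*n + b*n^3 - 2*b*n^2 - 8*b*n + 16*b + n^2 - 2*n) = 8*b^2*n^2 - 16*b^2*n - b*n^3 - b*n^2 + 44*b*n - 112*b + n^3 - 13*n^2 + 34*n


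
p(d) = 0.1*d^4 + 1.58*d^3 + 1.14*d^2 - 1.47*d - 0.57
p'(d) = 0.4*d^3 + 4.74*d^2 + 2.28*d - 1.47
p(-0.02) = -0.54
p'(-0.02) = -1.51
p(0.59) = -0.70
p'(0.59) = 1.61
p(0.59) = -0.70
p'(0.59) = 1.61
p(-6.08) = -167.95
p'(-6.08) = 69.99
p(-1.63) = -1.28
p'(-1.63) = 5.68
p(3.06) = 59.65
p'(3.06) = 61.35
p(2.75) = 42.59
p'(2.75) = 48.96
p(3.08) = 60.88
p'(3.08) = 62.21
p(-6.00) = -162.39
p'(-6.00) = 69.09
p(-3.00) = -20.46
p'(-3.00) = 23.55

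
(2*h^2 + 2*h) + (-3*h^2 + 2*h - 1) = -h^2 + 4*h - 1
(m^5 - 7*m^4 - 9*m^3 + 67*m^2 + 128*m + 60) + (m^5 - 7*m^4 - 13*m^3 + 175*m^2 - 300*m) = 2*m^5 - 14*m^4 - 22*m^3 + 242*m^2 - 172*m + 60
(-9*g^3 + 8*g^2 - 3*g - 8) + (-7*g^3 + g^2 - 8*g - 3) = -16*g^3 + 9*g^2 - 11*g - 11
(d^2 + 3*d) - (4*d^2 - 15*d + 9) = -3*d^2 + 18*d - 9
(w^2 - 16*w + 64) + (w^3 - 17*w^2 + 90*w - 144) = w^3 - 16*w^2 + 74*w - 80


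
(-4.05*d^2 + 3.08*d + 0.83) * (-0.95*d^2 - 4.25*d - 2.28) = 3.8475*d^4 + 14.2865*d^3 - 4.6445*d^2 - 10.5499*d - 1.8924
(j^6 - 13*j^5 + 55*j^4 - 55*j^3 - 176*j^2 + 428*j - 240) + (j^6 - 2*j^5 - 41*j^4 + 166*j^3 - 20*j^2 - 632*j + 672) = 2*j^6 - 15*j^5 + 14*j^4 + 111*j^3 - 196*j^2 - 204*j + 432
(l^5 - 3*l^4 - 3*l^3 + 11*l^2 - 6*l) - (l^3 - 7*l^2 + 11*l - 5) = l^5 - 3*l^4 - 4*l^3 + 18*l^2 - 17*l + 5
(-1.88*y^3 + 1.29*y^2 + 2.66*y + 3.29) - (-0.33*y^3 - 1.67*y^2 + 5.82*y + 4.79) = -1.55*y^3 + 2.96*y^2 - 3.16*y - 1.5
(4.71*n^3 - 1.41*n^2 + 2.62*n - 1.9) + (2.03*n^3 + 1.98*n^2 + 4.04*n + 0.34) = 6.74*n^3 + 0.57*n^2 + 6.66*n - 1.56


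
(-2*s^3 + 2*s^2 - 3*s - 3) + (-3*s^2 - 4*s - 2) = -2*s^3 - s^2 - 7*s - 5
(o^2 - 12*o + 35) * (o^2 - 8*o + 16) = o^4 - 20*o^3 + 147*o^2 - 472*o + 560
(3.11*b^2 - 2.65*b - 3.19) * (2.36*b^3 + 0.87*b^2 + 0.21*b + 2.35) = 7.3396*b^5 - 3.5483*b^4 - 9.1808*b^3 + 3.9767*b^2 - 6.8974*b - 7.4965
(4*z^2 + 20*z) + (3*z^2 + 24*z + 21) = 7*z^2 + 44*z + 21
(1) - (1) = 0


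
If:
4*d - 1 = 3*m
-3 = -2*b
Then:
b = 3/2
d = 3*m/4 + 1/4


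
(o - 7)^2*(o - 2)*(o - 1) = o^4 - 17*o^3 + 93*o^2 - 175*o + 98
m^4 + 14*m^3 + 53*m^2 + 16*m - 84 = (m - 1)*(m + 2)*(m + 6)*(m + 7)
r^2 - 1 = (r - 1)*(r + 1)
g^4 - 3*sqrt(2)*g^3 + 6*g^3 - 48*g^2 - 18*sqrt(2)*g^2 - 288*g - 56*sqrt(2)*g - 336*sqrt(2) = (g + 6)*(g - 7*sqrt(2))*(g + 2*sqrt(2))^2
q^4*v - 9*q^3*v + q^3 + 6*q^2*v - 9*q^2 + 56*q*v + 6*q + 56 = (q - 7)*(q - 4)*(q + 2)*(q*v + 1)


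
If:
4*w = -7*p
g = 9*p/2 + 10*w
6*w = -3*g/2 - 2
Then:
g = -13/15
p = 1/15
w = -7/60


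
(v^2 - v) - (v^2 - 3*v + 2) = 2*v - 2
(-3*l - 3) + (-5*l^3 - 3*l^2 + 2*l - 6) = -5*l^3 - 3*l^2 - l - 9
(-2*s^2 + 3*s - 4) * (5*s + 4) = -10*s^3 + 7*s^2 - 8*s - 16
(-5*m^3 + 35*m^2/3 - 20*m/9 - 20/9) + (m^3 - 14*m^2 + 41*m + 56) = -4*m^3 - 7*m^2/3 + 349*m/9 + 484/9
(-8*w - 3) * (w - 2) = -8*w^2 + 13*w + 6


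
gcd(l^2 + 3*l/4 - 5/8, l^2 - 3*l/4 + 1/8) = l - 1/2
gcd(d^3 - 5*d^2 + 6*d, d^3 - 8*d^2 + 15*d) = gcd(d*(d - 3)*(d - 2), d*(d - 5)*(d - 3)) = d^2 - 3*d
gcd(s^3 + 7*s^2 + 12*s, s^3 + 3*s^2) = s^2 + 3*s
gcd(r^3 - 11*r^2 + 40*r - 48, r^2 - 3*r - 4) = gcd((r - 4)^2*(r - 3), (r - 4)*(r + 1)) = r - 4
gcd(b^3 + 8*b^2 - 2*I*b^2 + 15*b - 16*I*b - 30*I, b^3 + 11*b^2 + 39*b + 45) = b^2 + 8*b + 15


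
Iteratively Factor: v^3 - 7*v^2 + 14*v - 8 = (v - 1)*(v^2 - 6*v + 8) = (v - 2)*(v - 1)*(v - 4)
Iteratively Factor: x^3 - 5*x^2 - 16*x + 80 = (x - 4)*(x^2 - x - 20) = (x - 4)*(x + 4)*(x - 5)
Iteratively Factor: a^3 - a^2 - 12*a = (a - 4)*(a^2 + 3*a) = (a - 4)*(a + 3)*(a)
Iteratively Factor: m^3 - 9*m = (m + 3)*(m^2 - 3*m) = m*(m + 3)*(m - 3)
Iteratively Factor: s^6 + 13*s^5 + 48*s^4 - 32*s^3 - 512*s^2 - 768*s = (s + 4)*(s^5 + 9*s^4 + 12*s^3 - 80*s^2 - 192*s) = (s + 4)^2*(s^4 + 5*s^3 - 8*s^2 - 48*s) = (s + 4)^3*(s^3 + s^2 - 12*s) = s*(s + 4)^3*(s^2 + s - 12) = s*(s + 4)^4*(s - 3)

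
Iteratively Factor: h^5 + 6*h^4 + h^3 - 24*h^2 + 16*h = (h - 1)*(h^4 + 7*h^3 + 8*h^2 - 16*h) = (h - 1)^2*(h^3 + 8*h^2 + 16*h) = (h - 1)^2*(h + 4)*(h^2 + 4*h) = h*(h - 1)^2*(h + 4)*(h + 4)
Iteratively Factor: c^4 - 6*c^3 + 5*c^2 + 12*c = (c - 3)*(c^3 - 3*c^2 - 4*c) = (c - 4)*(c - 3)*(c^2 + c) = (c - 4)*(c - 3)*(c + 1)*(c)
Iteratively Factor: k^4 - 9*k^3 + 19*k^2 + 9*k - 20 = (k + 1)*(k^3 - 10*k^2 + 29*k - 20) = (k - 1)*(k + 1)*(k^2 - 9*k + 20) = (k - 4)*(k - 1)*(k + 1)*(k - 5)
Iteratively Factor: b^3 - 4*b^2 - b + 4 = (b - 4)*(b^2 - 1) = (b - 4)*(b - 1)*(b + 1)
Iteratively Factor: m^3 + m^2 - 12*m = (m - 3)*(m^2 + 4*m) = (m - 3)*(m + 4)*(m)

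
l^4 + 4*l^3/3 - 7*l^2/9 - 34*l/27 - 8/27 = (l - 1)*(l + 1/3)*(l + 2/3)*(l + 4/3)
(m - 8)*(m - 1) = m^2 - 9*m + 8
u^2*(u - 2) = u^3 - 2*u^2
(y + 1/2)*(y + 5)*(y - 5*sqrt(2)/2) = y^3 - 5*sqrt(2)*y^2/2 + 11*y^2/2 - 55*sqrt(2)*y/4 + 5*y/2 - 25*sqrt(2)/4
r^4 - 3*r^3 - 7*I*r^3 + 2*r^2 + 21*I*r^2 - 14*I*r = r*(r - 2)*(r - 1)*(r - 7*I)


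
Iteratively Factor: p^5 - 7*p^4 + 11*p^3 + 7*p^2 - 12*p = (p - 1)*(p^4 - 6*p^3 + 5*p^2 + 12*p) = (p - 4)*(p - 1)*(p^3 - 2*p^2 - 3*p) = p*(p - 4)*(p - 1)*(p^2 - 2*p - 3) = p*(p - 4)*(p - 3)*(p - 1)*(p + 1)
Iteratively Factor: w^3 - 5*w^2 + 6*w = (w - 3)*(w^2 - 2*w) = (w - 3)*(w - 2)*(w)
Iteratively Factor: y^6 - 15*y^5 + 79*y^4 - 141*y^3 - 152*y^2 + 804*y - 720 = (y + 2)*(y^5 - 17*y^4 + 113*y^3 - 367*y^2 + 582*y - 360) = (y - 3)*(y + 2)*(y^4 - 14*y^3 + 71*y^2 - 154*y + 120) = (y - 3)^2*(y + 2)*(y^3 - 11*y^2 + 38*y - 40) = (y - 5)*(y - 3)^2*(y + 2)*(y^2 - 6*y + 8) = (y - 5)*(y - 3)^2*(y - 2)*(y + 2)*(y - 4)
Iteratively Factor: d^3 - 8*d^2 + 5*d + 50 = (d - 5)*(d^2 - 3*d - 10) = (d - 5)^2*(d + 2)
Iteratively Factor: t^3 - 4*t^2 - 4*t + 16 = (t + 2)*(t^2 - 6*t + 8) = (t - 2)*(t + 2)*(t - 4)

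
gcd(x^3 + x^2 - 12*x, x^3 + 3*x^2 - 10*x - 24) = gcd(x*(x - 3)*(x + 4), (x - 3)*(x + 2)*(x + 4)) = x^2 + x - 12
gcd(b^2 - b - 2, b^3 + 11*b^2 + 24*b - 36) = 1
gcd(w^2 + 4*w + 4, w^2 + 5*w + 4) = 1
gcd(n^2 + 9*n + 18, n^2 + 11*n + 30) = n + 6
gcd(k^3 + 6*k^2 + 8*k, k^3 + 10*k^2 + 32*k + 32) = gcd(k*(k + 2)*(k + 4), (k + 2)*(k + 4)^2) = k^2 + 6*k + 8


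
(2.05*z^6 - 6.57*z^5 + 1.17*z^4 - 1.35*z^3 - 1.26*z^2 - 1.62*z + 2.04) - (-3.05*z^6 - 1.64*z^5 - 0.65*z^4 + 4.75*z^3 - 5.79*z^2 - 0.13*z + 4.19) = 5.1*z^6 - 4.93*z^5 + 1.82*z^4 - 6.1*z^3 + 4.53*z^2 - 1.49*z - 2.15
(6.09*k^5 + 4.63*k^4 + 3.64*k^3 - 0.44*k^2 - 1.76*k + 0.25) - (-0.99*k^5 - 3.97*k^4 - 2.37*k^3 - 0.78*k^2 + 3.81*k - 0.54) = 7.08*k^5 + 8.6*k^4 + 6.01*k^3 + 0.34*k^2 - 5.57*k + 0.79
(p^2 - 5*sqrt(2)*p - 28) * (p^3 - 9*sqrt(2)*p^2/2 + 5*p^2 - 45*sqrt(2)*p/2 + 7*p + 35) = p^5 - 19*sqrt(2)*p^4/2 + 5*p^4 - 95*sqrt(2)*p^3/2 + 24*p^3 + 120*p^2 + 91*sqrt(2)*p^2 - 196*p + 455*sqrt(2)*p - 980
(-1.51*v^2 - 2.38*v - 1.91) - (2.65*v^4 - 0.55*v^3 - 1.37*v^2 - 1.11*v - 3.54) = -2.65*v^4 + 0.55*v^3 - 0.14*v^2 - 1.27*v + 1.63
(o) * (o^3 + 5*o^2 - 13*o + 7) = o^4 + 5*o^3 - 13*o^2 + 7*o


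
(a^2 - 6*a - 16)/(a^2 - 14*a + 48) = (a + 2)/(a - 6)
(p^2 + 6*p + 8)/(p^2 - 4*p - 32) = (p + 2)/(p - 8)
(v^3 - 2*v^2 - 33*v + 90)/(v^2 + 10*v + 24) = (v^2 - 8*v + 15)/(v + 4)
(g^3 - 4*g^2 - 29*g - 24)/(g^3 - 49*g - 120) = (g + 1)/(g + 5)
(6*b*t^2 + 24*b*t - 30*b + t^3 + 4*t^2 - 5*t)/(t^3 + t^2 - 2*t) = (6*b*t + 30*b + t^2 + 5*t)/(t*(t + 2))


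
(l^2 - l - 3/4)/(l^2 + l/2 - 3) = (l + 1/2)/(l + 2)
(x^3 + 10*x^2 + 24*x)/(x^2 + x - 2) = x*(x^2 + 10*x + 24)/(x^2 + x - 2)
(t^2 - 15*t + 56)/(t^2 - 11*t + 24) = (t - 7)/(t - 3)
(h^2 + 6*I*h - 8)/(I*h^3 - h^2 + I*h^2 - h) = (h^2 + 6*I*h - 8)/(h*(I*h^2 - h + I*h - 1))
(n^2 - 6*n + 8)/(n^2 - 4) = (n - 4)/(n + 2)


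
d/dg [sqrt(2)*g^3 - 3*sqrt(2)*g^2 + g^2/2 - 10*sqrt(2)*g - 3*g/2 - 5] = 3*sqrt(2)*g^2 - 6*sqrt(2)*g + g - 10*sqrt(2) - 3/2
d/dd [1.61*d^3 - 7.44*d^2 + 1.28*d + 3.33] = 4.83*d^2 - 14.88*d + 1.28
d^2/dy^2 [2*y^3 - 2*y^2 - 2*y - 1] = 12*y - 4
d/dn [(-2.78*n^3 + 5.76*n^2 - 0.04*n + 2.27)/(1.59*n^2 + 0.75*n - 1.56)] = (-4.4202*n^4 - 4.17*n^3 + 17.394*n^2 - 25.1898*n - 1.6401)/(2.5281*n^4 + 2.385*n^3 - 4.3983*n^2 - 2.34*n + 2.4336)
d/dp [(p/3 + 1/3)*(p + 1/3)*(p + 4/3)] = p^2 + 16*p/9 + 19/27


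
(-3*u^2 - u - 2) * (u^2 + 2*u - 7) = -3*u^4 - 7*u^3 + 17*u^2 + 3*u + 14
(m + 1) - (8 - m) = 2*m - 7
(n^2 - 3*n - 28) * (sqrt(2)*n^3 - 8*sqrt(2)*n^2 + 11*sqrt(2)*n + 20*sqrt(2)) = sqrt(2)*n^5 - 11*sqrt(2)*n^4 + 7*sqrt(2)*n^3 + 211*sqrt(2)*n^2 - 368*sqrt(2)*n - 560*sqrt(2)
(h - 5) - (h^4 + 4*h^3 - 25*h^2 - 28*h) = -h^4 - 4*h^3 + 25*h^2 + 29*h - 5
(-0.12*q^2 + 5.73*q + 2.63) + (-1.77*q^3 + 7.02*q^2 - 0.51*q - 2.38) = -1.77*q^3 + 6.9*q^2 + 5.22*q + 0.25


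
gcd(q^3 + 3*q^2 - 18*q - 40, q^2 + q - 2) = q + 2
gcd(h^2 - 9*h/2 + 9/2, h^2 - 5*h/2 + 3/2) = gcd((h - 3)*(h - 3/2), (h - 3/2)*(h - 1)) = h - 3/2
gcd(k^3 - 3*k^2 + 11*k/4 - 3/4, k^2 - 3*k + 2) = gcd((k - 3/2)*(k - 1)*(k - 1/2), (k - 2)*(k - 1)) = k - 1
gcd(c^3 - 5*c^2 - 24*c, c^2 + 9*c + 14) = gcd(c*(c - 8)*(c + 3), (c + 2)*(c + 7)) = 1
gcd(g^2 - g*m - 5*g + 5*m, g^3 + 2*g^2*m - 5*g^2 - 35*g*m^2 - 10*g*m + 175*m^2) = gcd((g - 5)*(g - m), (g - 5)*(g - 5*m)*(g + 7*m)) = g - 5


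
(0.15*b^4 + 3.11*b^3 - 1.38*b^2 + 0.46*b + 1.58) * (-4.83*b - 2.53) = -0.7245*b^5 - 15.4008*b^4 - 1.2029*b^3 + 1.2696*b^2 - 8.7952*b - 3.9974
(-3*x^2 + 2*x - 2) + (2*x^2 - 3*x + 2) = -x^2 - x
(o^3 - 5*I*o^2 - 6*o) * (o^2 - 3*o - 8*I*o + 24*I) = o^5 - 3*o^4 - 13*I*o^4 - 46*o^3 + 39*I*o^3 + 138*o^2 + 48*I*o^2 - 144*I*o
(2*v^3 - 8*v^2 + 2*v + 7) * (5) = 10*v^3 - 40*v^2 + 10*v + 35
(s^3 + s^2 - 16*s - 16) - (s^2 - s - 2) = s^3 - 15*s - 14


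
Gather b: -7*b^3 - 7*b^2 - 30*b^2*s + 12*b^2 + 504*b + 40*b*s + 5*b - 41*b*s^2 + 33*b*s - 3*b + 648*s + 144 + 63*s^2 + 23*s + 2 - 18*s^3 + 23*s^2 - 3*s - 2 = -7*b^3 + b^2*(5 - 30*s) + b*(-41*s^2 + 73*s + 506) - 18*s^3 + 86*s^2 + 668*s + 144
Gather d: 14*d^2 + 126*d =14*d^2 + 126*d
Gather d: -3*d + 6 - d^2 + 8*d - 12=-d^2 + 5*d - 6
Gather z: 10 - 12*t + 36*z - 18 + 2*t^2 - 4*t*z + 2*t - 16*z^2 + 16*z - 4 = 2*t^2 - 10*t - 16*z^2 + z*(52 - 4*t) - 12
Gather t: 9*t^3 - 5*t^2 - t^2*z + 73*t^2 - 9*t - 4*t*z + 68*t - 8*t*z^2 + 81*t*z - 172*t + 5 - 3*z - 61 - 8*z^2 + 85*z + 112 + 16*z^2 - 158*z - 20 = 9*t^3 + t^2*(68 - z) + t*(-8*z^2 + 77*z - 113) + 8*z^2 - 76*z + 36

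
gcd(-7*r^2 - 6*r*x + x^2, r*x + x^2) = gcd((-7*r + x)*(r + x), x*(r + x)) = r + x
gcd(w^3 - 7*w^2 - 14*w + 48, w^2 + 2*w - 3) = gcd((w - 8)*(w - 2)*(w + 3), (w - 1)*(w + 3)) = w + 3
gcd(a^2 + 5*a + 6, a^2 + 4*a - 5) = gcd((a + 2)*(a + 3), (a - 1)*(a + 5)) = 1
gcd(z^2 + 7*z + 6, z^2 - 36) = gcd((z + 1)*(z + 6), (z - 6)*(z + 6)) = z + 6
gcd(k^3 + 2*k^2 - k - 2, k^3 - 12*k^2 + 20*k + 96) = k + 2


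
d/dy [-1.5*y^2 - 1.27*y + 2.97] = -3.0*y - 1.27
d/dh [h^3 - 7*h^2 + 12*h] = 3*h^2 - 14*h + 12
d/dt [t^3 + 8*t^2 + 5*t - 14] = 3*t^2 + 16*t + 5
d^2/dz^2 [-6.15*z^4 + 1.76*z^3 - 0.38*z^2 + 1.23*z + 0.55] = -73.8*z^2 + 10.56*z - 0.76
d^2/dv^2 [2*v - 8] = 0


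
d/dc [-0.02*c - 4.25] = -0.0200000000000000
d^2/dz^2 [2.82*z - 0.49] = 0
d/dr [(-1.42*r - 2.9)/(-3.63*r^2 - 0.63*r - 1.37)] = (-5.1546*r^2 - 21.054*r + 0.1184)/(13.1769*r^4 + 4.5738*r^3 + 10.3431*r^2 + 1.7262*r + 1.8769)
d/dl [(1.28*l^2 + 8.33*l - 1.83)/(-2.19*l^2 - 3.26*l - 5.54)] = (14.0699*l^2 - 22.1978*l - 52.114)/(4.7961*l^4 + 14.2788*l^3 + 34.8928*l^2 + 36.1208*l + 30.6916)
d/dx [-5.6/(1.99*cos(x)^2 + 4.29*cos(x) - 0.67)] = -(22.288*cos(x) + 24.024)*sin(x)/(1.99*cos(x)^2 + 4.29*cos(x) - 0.67)^2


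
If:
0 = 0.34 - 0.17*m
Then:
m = 2.00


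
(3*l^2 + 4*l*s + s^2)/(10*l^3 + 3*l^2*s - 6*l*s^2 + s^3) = (3*l + s)/(10*l^2 - 7*l*s + s^2)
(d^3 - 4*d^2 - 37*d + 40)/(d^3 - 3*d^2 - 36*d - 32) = (d^2 + 4*d - 5)/(d^2 + 5*d + 4)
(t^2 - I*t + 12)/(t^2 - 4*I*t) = (t + 3*I)/t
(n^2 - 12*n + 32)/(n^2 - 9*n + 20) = (n - 8)/(n - 5)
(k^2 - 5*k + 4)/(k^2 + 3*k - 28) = (k - 1)/(k + 7)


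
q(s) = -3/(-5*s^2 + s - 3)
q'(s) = -3*(10*s - 1)/(-5*s^2 + s - 3)^2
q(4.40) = 0.03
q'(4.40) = -0.01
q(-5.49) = 0.02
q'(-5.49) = 0.01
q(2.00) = 0.14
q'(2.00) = -0.13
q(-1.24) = 0.25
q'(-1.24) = 0.28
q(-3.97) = 0.03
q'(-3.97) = 0.02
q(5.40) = 0.02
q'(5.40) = -0.01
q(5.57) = 0.02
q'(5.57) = -0.01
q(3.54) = 0.05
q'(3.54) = -0.03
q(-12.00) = 0.00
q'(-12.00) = 0.00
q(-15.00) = 0.00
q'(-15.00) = 0.00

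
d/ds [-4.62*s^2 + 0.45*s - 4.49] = 0.45 - 9.24*s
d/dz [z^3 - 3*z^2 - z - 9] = 3*z^2 - 6*z - 1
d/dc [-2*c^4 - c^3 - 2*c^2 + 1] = c*(-8*c^2 - 3*c - 4)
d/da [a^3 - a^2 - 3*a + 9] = 3*a^2 - 2*a - 3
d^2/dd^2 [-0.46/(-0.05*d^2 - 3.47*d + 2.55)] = (-0.0023*d^2 - 0.15962*d + 0.46*(0.1*d + 3.47)*(0.2*d + 6.94) + 0.1173)/(0.05*d^2 + 3.47*d - 2.55)^3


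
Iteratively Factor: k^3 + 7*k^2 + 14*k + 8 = (k + 4)*(k^2 + 3*k + 2) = (k + 2)*(k + 4)*(k + 1)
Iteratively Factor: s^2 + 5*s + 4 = (s + 1)*(s + 4)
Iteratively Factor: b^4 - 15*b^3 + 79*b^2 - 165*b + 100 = (b - 5)*(b^3 - 10*b^2 + 29*b - 20) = (b - 5)^2*(b^2 - 5*b + 4) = (b - 5)^2*(b - 1)*(b - 4)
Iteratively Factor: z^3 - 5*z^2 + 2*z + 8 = (z - 2)*(z^2 - 3*z - 4) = (z - 2)*(z + 1)*(z - 4)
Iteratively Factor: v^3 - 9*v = (v)*(v^2 - 9) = v*(v + 3)*(v - 3)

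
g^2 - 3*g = g*(g - 3)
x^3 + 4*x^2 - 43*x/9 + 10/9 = (x - 2/3)*(x - 1/3)*(x + 5)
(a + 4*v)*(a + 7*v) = a^2 + 11*a*v + 28*v^2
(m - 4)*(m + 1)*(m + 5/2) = m^3 - m^2/2 - 23*m/2 - 10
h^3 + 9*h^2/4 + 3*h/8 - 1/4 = (h - 1/4)*(h + 1/2)*(h + 2)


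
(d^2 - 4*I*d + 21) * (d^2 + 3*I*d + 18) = d^4 - I*d^3 + 51*d^2 - 9*I*d + 378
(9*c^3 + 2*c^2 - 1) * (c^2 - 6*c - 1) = 9*c^5 - 52*c^4 - 21*c^3 - 3*c^2 + 6*c + 1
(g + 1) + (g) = 2*g + 1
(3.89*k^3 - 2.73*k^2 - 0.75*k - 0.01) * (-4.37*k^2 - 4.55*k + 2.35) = -16.9993*k^5 - 5.7694*k^4 + 24.8405*k^3 - 2.9593*k^2 - 1.717*k - 0.0235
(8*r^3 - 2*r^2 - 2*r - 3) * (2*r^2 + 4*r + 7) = 16*r^5 + 28*r^4 + 44*r^3 - 28*r^2 - 26*r - 21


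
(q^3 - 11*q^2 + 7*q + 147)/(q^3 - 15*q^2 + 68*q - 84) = (q^2 - 4*q - 21)/(q^2 - 8*q + 12)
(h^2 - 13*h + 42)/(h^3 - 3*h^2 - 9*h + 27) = (h^2 - 13*h + 42)/(h^3 - 3*h^2 - 9*h + 27)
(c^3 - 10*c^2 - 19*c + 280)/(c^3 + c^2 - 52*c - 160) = (c - 7)/(c + 4)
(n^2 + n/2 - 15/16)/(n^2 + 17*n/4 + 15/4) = (n - 3/4)/(n + 3)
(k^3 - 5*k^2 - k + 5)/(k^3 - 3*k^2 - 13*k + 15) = (k + 1)/(k + 3)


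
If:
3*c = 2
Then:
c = 2/3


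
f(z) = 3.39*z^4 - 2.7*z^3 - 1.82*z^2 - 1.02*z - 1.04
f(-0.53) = -0.34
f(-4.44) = 1521.38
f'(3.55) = 490.64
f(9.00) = 20115.85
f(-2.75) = 238.03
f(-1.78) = 44.27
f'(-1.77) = -95.15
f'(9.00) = 9195.36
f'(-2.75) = -334.27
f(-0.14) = -0.92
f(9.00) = 20115.85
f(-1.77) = 43.31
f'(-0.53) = -3.38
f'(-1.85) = -107.87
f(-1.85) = 51.42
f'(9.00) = 9195.36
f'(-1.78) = -96.68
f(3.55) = 390.02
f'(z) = 13.56*z^3 - 8.1*z^2 - 3.64*z - 1.02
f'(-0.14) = -0.71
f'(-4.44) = -1331.42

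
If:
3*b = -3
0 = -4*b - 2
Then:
No Solution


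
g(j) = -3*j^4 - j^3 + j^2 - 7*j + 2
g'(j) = -12*j^3 - 3*j^2 + 2*j - 7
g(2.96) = -266.19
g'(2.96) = -338.58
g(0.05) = 1.65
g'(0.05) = -6.91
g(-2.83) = -139.94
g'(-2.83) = 235.30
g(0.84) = -5.26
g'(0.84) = -14.55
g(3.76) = -662.95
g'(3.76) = -679.78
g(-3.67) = -453.64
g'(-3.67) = 538.42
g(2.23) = -93.92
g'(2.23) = -150.53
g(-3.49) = -363.95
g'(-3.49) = 459.58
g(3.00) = -280.00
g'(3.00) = -352.00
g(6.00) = -4108.00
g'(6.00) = -2695.00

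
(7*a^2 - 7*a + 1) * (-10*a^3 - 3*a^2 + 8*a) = -70*a^5 + 49*a^4 + 67*a^3 - 59*a^2 + 8*a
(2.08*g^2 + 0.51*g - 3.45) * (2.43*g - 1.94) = 5.0544*g^3 - 2.7959*g^2 - 9.3729*g + 6.693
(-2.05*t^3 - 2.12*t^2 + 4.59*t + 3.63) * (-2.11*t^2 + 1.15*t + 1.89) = 4.3255*t^5 + 2.1157*t^4 - 15.9974*t^3 - 6.3876*t^2 + 12.8496*t + 6.8607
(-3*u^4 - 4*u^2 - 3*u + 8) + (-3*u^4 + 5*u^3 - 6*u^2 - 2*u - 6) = -6*u^4 + 5*u^3 - 10*u^2 - 5*u + 2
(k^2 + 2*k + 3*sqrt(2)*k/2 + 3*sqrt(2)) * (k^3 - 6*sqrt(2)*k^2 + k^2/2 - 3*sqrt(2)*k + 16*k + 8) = k^5 - 9*sqrt(2)*k^4/2 + 5*k^4/2 - 45*sqrt(2)*k^3/4 - k^3 - 5*k^2 + 39*sqrt(2)*k^2/2 - 2*k + 60*sqrt(2)*k + 24*sqrt(2)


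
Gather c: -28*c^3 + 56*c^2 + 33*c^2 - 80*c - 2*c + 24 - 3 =-28*c^3 + 89*c^2 - 82*c + 21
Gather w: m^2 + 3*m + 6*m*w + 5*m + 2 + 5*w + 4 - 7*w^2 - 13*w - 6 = m^2 + 8*m - 7*w^2 + w*(6*m - 8)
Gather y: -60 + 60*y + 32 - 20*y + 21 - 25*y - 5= 15*y - 12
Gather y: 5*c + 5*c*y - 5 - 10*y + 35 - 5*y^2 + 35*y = 5*c - 5*y^2 + y*(5*c + 25) + 30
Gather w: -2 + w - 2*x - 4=w - 2*x - 6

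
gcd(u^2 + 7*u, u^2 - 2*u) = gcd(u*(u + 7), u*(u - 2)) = u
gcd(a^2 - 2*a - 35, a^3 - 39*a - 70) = a^2 - 2*a - 35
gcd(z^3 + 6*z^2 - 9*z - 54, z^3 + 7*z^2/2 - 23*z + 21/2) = z - 3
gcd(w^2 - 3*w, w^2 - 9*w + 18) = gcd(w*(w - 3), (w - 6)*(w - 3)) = w - 3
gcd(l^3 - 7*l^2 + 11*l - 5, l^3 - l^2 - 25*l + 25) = l^2 - 6*l + 5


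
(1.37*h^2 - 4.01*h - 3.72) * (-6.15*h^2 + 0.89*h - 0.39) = -8.4255*h^4 + 25.8808*h^3 + 18.7748*h^2 - 1.7469*h + 1.4508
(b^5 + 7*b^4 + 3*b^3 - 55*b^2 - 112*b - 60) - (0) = b^5 + 7*b^4 + 3*b^3 - 55*b^2 - 112*b - 60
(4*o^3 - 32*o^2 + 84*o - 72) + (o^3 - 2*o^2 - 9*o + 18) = 5*o^3 - 34*o^2 + 75*o - 54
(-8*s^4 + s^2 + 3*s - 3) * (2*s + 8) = -16*s^5 - 64*s^4 + 2*s^3 + 14*s^2 + 18*s - 24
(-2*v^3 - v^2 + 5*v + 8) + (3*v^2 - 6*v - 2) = -2*v^3 + 2*v^2 - v + 6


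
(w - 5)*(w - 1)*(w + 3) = w^3 - 3*w^2 - 13*w + 15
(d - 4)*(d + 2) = d^2 - 2*d - 8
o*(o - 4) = o^2 - 4*o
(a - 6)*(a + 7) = a^2 + a - 42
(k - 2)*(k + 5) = k^2 + 3*k - 10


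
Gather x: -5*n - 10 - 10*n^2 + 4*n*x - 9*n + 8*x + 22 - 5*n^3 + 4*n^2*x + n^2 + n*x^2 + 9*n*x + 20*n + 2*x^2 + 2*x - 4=-5*n^3 - 9*n^2 + 6*n + x^2*(n + 2) + x*(4*n^2 + 13*n + 10) + 8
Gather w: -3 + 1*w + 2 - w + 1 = 0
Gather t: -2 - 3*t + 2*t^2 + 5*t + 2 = 2*t^2 + 2*t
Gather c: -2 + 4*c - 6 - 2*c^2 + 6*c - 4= -2*c^2 + 10*c - 12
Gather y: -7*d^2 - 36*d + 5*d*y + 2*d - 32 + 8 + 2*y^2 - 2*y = -7*d^2 - 34*d + 2*y^2 + y*(5*d - 2) - 24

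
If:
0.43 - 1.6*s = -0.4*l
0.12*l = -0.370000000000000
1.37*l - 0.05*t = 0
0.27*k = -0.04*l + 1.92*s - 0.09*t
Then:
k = 25.05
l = -3.08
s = -0.50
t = -84.48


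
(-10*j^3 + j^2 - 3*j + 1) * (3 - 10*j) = 100*j^4 - 40*j^3 + 33*j^2 - 19*j + 3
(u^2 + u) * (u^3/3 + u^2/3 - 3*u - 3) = u^5/3 + 2*u^4/3 - 8*u^3/3 - 6*u^2 - 3*u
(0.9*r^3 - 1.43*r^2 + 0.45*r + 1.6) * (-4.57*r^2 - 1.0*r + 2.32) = -4.113*r^5 + 5.6351*r^4 + 1.4615*r^3 - 11.0796*r^2 - 0.556*r + 3.712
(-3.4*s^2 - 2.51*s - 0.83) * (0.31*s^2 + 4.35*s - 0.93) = -1.054*s^4 - 15.5681*s^3 - 8.0138*s^2 - 1.2762*s + 0.7719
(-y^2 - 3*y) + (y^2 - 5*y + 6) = 6 - 8*y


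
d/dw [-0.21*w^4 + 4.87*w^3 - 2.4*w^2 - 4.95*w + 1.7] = -0.84*w^3 + 14.61*w^2 - 4.8*w - 4.95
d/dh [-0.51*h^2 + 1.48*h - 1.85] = 1.48 - 1.02*h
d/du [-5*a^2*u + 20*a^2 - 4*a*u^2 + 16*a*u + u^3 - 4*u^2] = -5*a^2 - 8*a*u + 16*a + 3*u^2 - 8*u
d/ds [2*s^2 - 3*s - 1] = 4*s - 3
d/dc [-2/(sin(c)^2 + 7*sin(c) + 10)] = 2*(2*sin(c) + 7)*cos(c)/(sin(c)^2 + 7*sin(c) + 10)^2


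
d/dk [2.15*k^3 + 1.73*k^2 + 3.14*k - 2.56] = 6.45*k^2 + 3.46*k + 3.14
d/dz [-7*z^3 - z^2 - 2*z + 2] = -21*z^2 - 2*z - 2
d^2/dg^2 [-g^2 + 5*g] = -2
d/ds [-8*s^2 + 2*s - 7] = 2 - 16*s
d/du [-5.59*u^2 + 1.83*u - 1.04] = 1.83 - 11.18*u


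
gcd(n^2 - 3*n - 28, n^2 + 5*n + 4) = n + 4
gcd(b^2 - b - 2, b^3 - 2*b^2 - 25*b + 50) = b - 2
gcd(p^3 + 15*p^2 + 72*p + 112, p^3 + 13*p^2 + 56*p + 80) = p^2 + 8*p + 16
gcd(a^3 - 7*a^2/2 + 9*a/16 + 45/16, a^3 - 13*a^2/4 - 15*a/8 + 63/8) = a - 3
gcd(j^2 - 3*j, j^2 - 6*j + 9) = j - 3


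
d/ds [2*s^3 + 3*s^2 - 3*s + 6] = 6*s^2 + 6*s - 3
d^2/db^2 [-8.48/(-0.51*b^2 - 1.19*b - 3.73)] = (-4.411296*b^2 - 10.293024*b + 8.48*(1.02*b + 1.19)*(2.04*b + 2.38) - 32.263008)/(0.51*b^2 + 1.19*b + 3.73)^3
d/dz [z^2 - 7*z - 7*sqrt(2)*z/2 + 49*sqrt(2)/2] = 2*z - 7 - 7*sqrt(2)/2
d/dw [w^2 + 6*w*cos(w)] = -6*w*sin(w) + 2*w + 6*cos(w)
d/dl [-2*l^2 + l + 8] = 1 - 4*l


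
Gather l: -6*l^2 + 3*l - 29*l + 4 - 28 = -6*l^2 - 26*l - 24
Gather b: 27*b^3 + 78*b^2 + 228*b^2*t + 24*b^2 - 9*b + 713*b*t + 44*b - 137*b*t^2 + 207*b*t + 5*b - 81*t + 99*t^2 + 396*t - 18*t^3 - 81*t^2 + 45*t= 27*b^3 + b^2*(228*t + 102) + b*(-137*t^2 + 920*t + 40) - 18*t^3 + 18*t^2 + 360*t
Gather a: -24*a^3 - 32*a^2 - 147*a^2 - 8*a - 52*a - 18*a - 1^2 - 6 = -24*a^3 - 179*a^2 - 78*a - 7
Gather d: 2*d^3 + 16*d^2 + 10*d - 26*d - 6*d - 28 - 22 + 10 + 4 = 2*d^3 + 16*d^2 - 22*d - 36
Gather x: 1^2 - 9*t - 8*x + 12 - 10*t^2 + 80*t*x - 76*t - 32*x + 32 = -10*t^2 - 85*t + x*(80*t - 40) + 45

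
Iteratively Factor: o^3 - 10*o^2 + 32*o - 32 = (o - 4)*(o^2 - 6*o + 8) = (o - 4)*(o - 2)*(o - 4)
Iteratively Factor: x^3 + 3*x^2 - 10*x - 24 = (x + 2)*(x^2 + x - 12) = (x + 2)*(x + 4)*(x - 3)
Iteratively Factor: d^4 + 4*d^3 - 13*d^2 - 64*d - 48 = (d + 1)*(d^3 + 3*d^2 - 16*d - 48) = (d + 1)*(d + 3)*(d^2 - 16) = (d + 1)*(d + 3)*(d + 4)*(d - 4)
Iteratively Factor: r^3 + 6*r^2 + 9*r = (r + 3)*(r^2 + 3*r) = r*(r + 3)*(r + 3)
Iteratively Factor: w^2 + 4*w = (w)*(w + 4)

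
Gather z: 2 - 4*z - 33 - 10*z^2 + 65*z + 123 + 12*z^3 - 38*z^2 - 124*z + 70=12*z^3 - 48*z^2 - 63*z + 162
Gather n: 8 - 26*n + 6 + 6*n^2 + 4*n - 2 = 6*n^2 - 22*n + 12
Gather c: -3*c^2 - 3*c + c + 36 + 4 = -3*c^2 - 2*c + 40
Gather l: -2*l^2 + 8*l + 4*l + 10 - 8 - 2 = -2*l^2 + 12*l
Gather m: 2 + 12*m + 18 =12*m + 20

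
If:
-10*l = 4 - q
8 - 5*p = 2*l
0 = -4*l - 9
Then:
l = -9/4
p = 5/2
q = -37/2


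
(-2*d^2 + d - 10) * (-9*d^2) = 18*d^4 - 9*d^3 + 90*d^2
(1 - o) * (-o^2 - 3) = o^3 - o^2 + 3*o - 3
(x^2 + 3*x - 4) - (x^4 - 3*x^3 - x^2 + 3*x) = -x^4 + 3*x^3 + 2*x^2 - 4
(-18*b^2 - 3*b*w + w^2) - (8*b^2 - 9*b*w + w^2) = -26*b^2 + 6*b*w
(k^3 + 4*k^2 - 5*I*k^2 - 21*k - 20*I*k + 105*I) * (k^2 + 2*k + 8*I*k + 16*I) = k^5 + 6*k^4 + 3*I*k^4 + 27*k^3 + 18*I*k^3 + 198*k^2 - 39*I*k^2 - 520*k - 126*I*k - 1680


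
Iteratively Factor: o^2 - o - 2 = (o - 2)*(o + 1)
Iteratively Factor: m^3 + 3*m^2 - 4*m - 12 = (m - 2)*(m^2 + 5*m + 6) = (m - 2)*(m + 3)*(m + 2)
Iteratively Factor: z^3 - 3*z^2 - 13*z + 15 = (z - 5)*(z^2 + 2*z - 3) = (z - 5)*(z - 1)*(z + 3)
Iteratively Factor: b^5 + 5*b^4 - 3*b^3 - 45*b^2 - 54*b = (b - 3)*(b^4 + 8*b^3 + 21*b^2 + 18*b) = (b - 3)*(b + 3)*(b^3 + 5*b^2 + 6*b) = (b - 3)*(b + 2)*(b + 3)*(b^2 + 3*b) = b*(b - 3)*(b + 2)*(b + 3)*(b + 3)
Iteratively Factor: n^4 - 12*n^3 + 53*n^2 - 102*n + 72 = (n - 3)*(n^3 - 9*n^2 + 26*n - 24) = (n - 3)^2*(n^2 - 6*n + 8) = (n - 3)^2*(n - 2)*(n - 4)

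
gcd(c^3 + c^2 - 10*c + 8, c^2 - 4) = c - 2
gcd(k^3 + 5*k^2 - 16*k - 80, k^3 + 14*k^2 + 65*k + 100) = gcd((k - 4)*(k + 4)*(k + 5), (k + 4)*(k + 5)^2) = k^2 + 9*k + 20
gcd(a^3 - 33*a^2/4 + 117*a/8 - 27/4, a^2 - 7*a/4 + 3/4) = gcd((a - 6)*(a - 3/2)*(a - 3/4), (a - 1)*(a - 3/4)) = a - 3/4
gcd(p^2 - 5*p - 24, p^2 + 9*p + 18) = p + 3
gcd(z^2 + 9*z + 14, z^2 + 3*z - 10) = 1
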